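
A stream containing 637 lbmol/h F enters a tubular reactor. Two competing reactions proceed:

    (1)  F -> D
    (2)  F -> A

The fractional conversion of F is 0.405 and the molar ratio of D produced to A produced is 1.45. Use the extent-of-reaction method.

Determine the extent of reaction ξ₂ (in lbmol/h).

ξ₂ = 105 lbmol/h

Conversion of F: F consumed = 0.405 × 637 = 258 lbmol/h = 1ξ₁ + 1ξ₂.
Selectivity: 1ξ₁ / (1ξ₂) = 1.45 → ξ₁ = 1.45 ξ₂.
Substitute: (1·1.45 + 1) ξ₂ = 258 → ξ₂ = 105.3 lbmol/h, ξ₁ = 152.7 lbmol/h.
Outlet amounts (n = n₀ + Σ ν·ξ):
  F: 637 − 1(152.7) − 1(105.3) = 379
  D: 0 + 1(152.7) = 152.7
  A: 0 + 1(105.3) = 105.3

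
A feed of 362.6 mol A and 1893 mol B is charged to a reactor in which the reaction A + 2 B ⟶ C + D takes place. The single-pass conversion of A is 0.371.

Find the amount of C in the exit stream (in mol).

135 mol

A reacted = 0.371 × 362.6 = 134.5 mol; ν_A = −1, so ξ = 134.5/1 = 134.5 mol.
Outlet amounts (n = n₀ + ν ξ):
  A: 362.6 − 1(134.5) = 228.1
  B: 1893 − 2(134.5) = 1624
  C: 0 + 1(134.5) = 134.5
  D: 0 + 1(134.5) = 134.5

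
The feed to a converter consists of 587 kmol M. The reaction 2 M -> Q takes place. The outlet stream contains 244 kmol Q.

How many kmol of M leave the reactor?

99 kmol

For Q: n = n₀ + 1ξ → 244 = 0 + 1ξ, giving ξ = 244 kmol.
Outlet amounts (n = n₀ + ν ξ):
  M: 587 − 2(244) = 99
  Q: 0 + 1(244) = 244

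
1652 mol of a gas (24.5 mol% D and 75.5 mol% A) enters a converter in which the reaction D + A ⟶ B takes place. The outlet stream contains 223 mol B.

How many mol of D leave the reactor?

182 mol

For B: n = n₀ + 1ξ → 223 = 0 + 1ξ, giving ξ = 223 mol.
Outlet amounts (n = n₀ + ν ξ):
  D: 404.7 − 1(223) = 181.7
  A: 1247 − 1(223) = 1024
  B: 0 + 1(223) = 223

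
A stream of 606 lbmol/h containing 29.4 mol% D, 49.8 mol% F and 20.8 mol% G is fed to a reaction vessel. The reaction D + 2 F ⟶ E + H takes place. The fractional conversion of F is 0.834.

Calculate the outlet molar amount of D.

52.3 lbmol/h

F reacted = 0.834 × 301.8 = 251.7 lbmol/h; ν_F = −2, so ξ = 251.7/2 = 125.8 lbmol/h.
Outlet amounts (n = n₀ + ν ξ):
  D: 178.2 − 1(125.8) = 52.32
  F: 301.8 − 2(125.8) = 50.1
  E: 0 + 1(125.8) = 125.8
  H: 0 + 1(125.8) = 125.8
  G: 126 (inert)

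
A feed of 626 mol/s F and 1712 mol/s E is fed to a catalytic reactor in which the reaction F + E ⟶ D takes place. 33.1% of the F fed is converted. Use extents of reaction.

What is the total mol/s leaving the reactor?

2130 mol/s

F reacted = 0.331 × 626 = 207.2 mol/s; ν_F = −1, so ξ = 207.2/1 = 207.2 mol/s.
Outlet amounts (n = n₀ + ν ξ):
  F: 626 − 1(207.2) = 418.8
  E: 1712 − 1(207.2) = 1505
  D: 0 + 1(207.2) = 207.2
Total out = 418.8 + 1505 + 207.2 = 2131 mol/s.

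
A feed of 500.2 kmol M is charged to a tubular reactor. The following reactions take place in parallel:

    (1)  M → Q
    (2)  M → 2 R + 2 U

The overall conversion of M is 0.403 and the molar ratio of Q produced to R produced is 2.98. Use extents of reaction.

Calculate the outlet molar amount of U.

57.9 kmol

Conversion of M: M consumed = 0.403 × 500.2 = 201.6 kmol = 1ξ₁ + 1ξ₂.
Selectivity: 1ξ₁ / (2ξ₂) = 2.98 → ξ₁ = 5.96 ξ₂.
Substitute: (1·5.96 + 1) ξ₂ = 201.6 → ξ₂ = 28.96 kmol, ξ₁ = 172.6 kmol.
Outlet amounts (n = n₀ + Σ ν·ξ):
  M: 500.2 − 1(172.6) − 1(28.96) = 298.6
  Q: 0 + 1(172.6) = 172.6
  R: 0 + 2(28.96) = 57.93
  U: 0 + 2(28.96) = 57.93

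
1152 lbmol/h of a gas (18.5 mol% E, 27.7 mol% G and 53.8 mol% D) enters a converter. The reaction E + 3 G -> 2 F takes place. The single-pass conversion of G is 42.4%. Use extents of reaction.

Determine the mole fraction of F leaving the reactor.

G reacted = 0.424 × 319.1 = 135.3 lbmol/h; ν_G = −3, so ξ = 135.3/3 = 45.1 lbmol/h.
Outlet amounts (n = n₀ + ν ξ):
  E: 213.1 − 1(45.1) = 168
  G: 319.1 − 3(45.1) = 183.8
  F: 0 + 2(45.1) = 90.2
  D: 619.8 (inert)
Total out = 1062 lbmol/h; y_F = 90.2 / 1062 = 0.08495.

0.085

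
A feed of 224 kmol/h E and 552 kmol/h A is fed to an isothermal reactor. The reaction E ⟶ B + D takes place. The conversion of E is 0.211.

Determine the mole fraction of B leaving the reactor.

E reacted = 0.211 × 224 = 47.26 kmol/h; ν_E = −1, so ξ = 47.26/1 = 47.26 kmol/h.
Outlet amounts (n = n₀ + ν ξ):
  E: 224 − 1(47.26) = 176.7
  B: 0 + 1(47.26) = 47.26
  D: 0 + 1(47.26) = 47.26
  A: 552 (inert)
Total out = 823.3 kmol/h; y_B = 47.26 / 823.3 = 0.05741.

0.0574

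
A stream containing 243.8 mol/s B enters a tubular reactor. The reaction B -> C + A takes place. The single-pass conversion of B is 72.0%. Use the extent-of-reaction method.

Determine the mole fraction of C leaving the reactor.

0.419

B reacted = 0.72 × 243.8 = 175.5 mol/s; ν_B = −1, so ξ = 175.5/1 = 175.5 mol/s.
Outlet amounts (n = n₀ + ν ξ):
  B: 243.8 − 1(175.5) = 68.26
  C: 0 + 1(175.5) = 175.5
  A: 0 + 1(175.5) = 175.5
Total out = 419.3 mol/s; y_C = 175.5 / 419.3 = 0.4186.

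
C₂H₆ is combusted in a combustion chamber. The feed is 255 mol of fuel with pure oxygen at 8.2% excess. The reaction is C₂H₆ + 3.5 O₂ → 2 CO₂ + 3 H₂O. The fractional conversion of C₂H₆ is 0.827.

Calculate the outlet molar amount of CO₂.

422 mol

Stoichiometric O₂ = 3.5 × 255 = 892.5 mol; O₂ fed = 892.5 × 1.082 = 965.7 mol.
Fuel reacted = 0.827 × 255 → ξ = 210.9 mol.
Outlet (n = n₀ + ν ξ):
  C₂H₆: 255 − 1(210.9) = 44.12
  O₂: 965.7 − 3.5(210.9) = 227.6
  CO₂: 0 + 2(210.9) = 421.8
  H₂O: 0 + 3(210.9) = 632.7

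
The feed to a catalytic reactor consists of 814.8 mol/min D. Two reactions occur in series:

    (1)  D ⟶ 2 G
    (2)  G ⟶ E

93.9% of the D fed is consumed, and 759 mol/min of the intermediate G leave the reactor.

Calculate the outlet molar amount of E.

Conversion of D: D consumed = 1ξ₁ = 0.939 × 814.8 → ξ₁ = 765.1 mol/min.
G balance: n_G = 0 + 2ξ₁ − 1ξ₂ = 759 → ξ₂ = (2·765.1 − 759)/1 = 771.2 mol/min.
Outlet amounts (n = n₀ + Σ ν·ξ):
  D: 814.8 − 1(765.1) = 49.7
  G: 0 + 2(765.1) − 1(771.2) = 759
  E: 0 + 1(771.2) = 771.2

771 mol/min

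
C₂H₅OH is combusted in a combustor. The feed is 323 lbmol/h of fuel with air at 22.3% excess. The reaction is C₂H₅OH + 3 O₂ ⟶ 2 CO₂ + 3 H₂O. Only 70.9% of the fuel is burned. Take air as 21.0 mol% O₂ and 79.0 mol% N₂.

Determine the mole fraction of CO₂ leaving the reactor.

Stoichiometric O₂ = 3 × 323 = 969 lbmol/h; O₂ fed = 969 × 1.223 = 1185 lbmol/h.
N₂ fed = 1185 × 79/21 = 4458 lbmol/h.
Fuel reacted = 0.709 × 323 → ξ = 229 lbmol/h.
Outlet (n = n₀ + ν ξ):
  C₂H₅OH: 323 − 1(229) = 93.99
  O₂: 1185 − 3(229) = 498.1
  N₂: 4458 (inert)
  CO₂: 0 + 2(229) = 458
  H₂O: 0 + 3(229) = 687
Total out = 6195 lbmol/h; y_CO₂ = 458 / 6195 = 0.07393.

0.0739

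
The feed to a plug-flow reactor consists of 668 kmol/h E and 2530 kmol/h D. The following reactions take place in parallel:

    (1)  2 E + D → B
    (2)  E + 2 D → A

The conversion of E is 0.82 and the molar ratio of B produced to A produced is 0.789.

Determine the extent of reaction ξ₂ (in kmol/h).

ξ₂ = 212 kmol/h

Conversion of E: E consumed = 0.82 × 668 = 547.8 kmol/h = 2ξ₁ + 1ξ₂.
Selectivity: 1ξ₁ / (1ξ₂) = 0.789 → ξ₁ = 0.789 ξ₂.
Substitute: (2·0.789 + 1) ξ₂ = 547.8 → ξ₂ = 212.5 kmol/h, ξ₁ = 167.6 kmol/h.
Outlet amounts (n = n₀ + Σ ν·ξ):
  E: 668 − 2(167.6) − 1(212.5) = 120.2
  D: 2530 − 1(167.6) − 2(212.5) = 1937
  B: 0 + 1(167.6) = 167.6
  A: 0 + 1(212.5) = 212.5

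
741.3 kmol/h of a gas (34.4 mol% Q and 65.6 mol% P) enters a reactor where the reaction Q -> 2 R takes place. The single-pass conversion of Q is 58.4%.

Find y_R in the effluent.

0.335

Q reacted = 0.584 × 255 = 148.9 kmol/h; ν_Q = −1, so ξ = 148.9/1 = 148.9 kmol/h.
Outlet amounts (n = n₀ + ν ξ):
  Q: 255 − 1(148.9) = 106.1
  R: 0 + 2(148.9) = 297.8
  P: 486.3 (inert)
Total out = 890.2 kmol/h; y_R = 297.8 / 890.2 = 0.3346.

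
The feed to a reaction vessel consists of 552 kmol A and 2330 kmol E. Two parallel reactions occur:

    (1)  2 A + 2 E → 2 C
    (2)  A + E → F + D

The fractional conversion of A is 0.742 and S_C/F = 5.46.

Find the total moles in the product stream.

Conversion of A: A consumed = 0.742 × 552 = 409.6 kmol = 2ξ₁ + 1ξ₂.
Selectivity: 2ξ₁ / (1ξ₂) = 5.46 → ξ₁ = 2.73 ξ₂.
Substitute: (2·2.73 + 1) ξ₂ = 409.6 → ξ₂ = 63.4 kmol, ξ₁ = 173.1 kmol.
Outlet amounts (n = n₀ + Σ ν·ξ):
  A: 552 − 2(173.1) − 1(63.4) = 142.4
  E: 2330 − 2(173.1) − 1(63.4) = 1920
  C: 0 + 2(173.1) = 346.2
  F: 0 + 1(63.4) = 63.4
  D: 0 + 1(63.4) = 63.4
Total out = 142.4 + 1920 + 346.2 + 63.4 + 63.4 = 2536 kmol.

2540 kmol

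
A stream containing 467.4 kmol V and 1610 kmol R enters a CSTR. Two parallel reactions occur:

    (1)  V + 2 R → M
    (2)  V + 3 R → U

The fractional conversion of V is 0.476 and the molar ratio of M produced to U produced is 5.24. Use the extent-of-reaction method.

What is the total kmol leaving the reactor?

Conversion of V: V consumed = 0.476 × 467.4 = 222.5 kmol = 1ξ₁ + 1ξ₂.
Selectivity: 1ξ₁ / (1ξ₂) = 5.24 → ξ₁ = 5.24 ξ₂.
Substitute: (1·5.24 + 1) ξ₂ = 222.5 → ξ₂ = 35.65 kmol, ξ₁ = 186.8 kmol.
Outlet amounts (n = n₀ + Σ ν·ξ):
  V: 467.4 − 1(186.8) − 1(35.65) = 244.9
  R: 1610 − 2(186.8) − 3(35.65) = 1129
  M: 0 + 1(186.8) = 186.8
  U: 0 + 1(35.65) = 35.65
Total out = 244.9 + 1129 + 186.8 + 35.65 = 1597 kmol.

1600 kmol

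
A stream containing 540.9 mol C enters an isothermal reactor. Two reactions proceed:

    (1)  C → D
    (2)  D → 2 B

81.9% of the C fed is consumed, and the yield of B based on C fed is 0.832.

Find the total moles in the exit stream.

Conversion of C: C consumed = 1ξ₁ = 0.819 × 540.9 → ξ₁ = 443 mol.
Yield of B: 2ξ₂ / 540.9 = 0.832 → ξ₂ = 225 mol.
Outlet amounts (n = n₀ + Σ ν·ξ):
  C: 540.9 − 1(443) = 97.9
  D: 0 + 1(443) − 1(225) = 218
  B: 0 + 2(225) = 450
Total out = 97.9 + 218 + 450 = 765.9 mol.

766 mol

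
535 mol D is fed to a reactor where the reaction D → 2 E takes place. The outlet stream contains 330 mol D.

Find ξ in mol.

ξ = 205 mol

For D: n = n₀ − 1ξ → 330 = 535 − 1ξ, giving ξ = 205 mol.
Outlet amounts (n = n₀ + ν ξ):
  D: 535 − 1(205) = 330
  E: 0 + 2(205) = 410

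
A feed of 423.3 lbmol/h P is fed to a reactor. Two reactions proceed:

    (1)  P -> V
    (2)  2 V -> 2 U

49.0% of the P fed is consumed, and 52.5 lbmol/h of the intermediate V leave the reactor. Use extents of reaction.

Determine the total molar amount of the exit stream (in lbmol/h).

Conversion of P: P consumed = 1ξ₁ = 0.49 × 423.3 → ξ₁ = 207.4 lbmol/h.
V balance: n_V = 0 + 1ξ₁ − 2ξ₂ = 52.5 → ξ₂ = (1·207.4 − 52.5)/2 = 77.46 lbmol/h.
Outlet amounts (n = n₀ + Σ ν·ξ):
  P: 423.3 − 1(207.4) = 215.9
  V: 0 + 1(207.4) − 2(77.46) = 52.5
  U: 0 + 2(77.46) = 154.9
Total out = 215.9 + 52.5 + 154.9 = 423.3 lbmol/h.

423 lbmol/h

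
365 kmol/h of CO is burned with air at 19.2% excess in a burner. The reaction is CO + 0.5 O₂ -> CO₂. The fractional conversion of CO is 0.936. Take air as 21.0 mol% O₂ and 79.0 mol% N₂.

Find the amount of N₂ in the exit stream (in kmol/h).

Stoichiometric O₂ = 0.5 × 365 = 182.5 kmol/h; O₂ fed = 182.5 × 1.192 = 217.5 kmol/h.
N₂ fed = 217.5 × 79/21 = 818.4 kmol/h.
Fuel reacted = 0.936 × 365 → ξ = 341.6 kmol/h.
Outlet (n = n₀ + ν ξ):
  CO: 365 − 1(341.6) = 23.36
  O₂: 217.5 − 0.5(341.6) = 46.72
  N₂: 818.4 (inert)
  CO₂: 0 + 1(341.6) = 341.6

818 kmol/h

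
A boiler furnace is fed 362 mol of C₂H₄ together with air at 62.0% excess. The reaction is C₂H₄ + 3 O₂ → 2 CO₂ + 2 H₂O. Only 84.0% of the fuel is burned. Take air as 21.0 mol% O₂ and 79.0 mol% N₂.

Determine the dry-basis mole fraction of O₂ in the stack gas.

0.104

Stoichiometric O₂ = 3 × 362 = 1086 mol; O₂ fed = 1086 × 1.620 = 1759 mol.
N₂ fed = 1759 × 79/21 = 6618 mol.
Fuel reacted = 0.84 × 362 → ξ = 304.1 mol.
Outlet (n = n₀ + ν ξ):
  C₂H₄: 362 − 1(304.1) = 57.92
  O₂: 1759 − 3(304.1) = 847.1
  N₂: 6618 (inert)
  CO₂: 0 + 2(304.1) = 608.2
  H₂O: 0 + 2(304.1) = 608.2
Dry total = 8132 mol; y_O₂ (dry) = 847.1 / 8132 = 0.1042.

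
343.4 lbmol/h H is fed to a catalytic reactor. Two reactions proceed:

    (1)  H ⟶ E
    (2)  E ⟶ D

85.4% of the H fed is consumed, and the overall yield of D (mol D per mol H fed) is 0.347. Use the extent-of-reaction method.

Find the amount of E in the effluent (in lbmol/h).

174 lbmol/h

Conversion of H: H consumed = 1ξ₁ = 0.854 × 343.4 → ξ₁ = 293.3 lbmol/h.
Yield of D: 1ξ₂ / 343.4 = 0.347 → ξ₂ = 119.2 lbmol/h.
Outlet amounts (n = n₀ + Σ ν·ξ):
  H: 343.4 − 1(293.3) = 50.14
  E: 0 + 1(293.3) − 1(119.2) = 174.1
  D: 0 + 1(119.2) = 119.2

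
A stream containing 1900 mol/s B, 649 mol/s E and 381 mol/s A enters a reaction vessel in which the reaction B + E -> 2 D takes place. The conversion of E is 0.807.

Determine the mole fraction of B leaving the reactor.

0.47

E reacted = 0.807 × 649 = 523.7 mol/s; ν_E = −1, so ξ = 523.7/1 = 523.7 mol/s.
Outlet amounts (n = n₀ + ν ξ):
  B: 1900 − 1(523.7) = 1376
  E: 649 − 1(523.7) = 125.3
  D: 0 + 2(523.7) = 1047
  A: 381 (inert)
Total out = 2930 mol/s; y_B = 1376 / 2930 = 0.4697.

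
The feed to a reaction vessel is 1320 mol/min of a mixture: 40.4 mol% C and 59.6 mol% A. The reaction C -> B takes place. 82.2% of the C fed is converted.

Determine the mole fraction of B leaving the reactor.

C reacted = 0.822 × 533.3 = 438.4 mol/min; ν_C = −1, so ξ = 438.4/1 = 438.4 mol/min.
Outlet amounts (n = n₀ + ν ξ):
  C: 533.3 − 1(438.4) = 94.92
  B: 0 + 1(438.4) = 438.4
  A: 786.7 (inert)
Total out = 1320 mol/min; y_B = 438.4 / 1320 = 0.3321.

0.332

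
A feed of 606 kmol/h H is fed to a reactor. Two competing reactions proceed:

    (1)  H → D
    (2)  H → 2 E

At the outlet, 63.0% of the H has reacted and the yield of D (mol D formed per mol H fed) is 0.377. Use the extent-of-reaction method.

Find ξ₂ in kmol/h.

Yield of D: 1ξ₁ / 606 = 0.377 → ξ₁ = 228.5 kmol/h.
Conversion of H: 1ξ₁ + 1ξ₂ = 0.63 × 606 = 381.8 → ξ₂ = 153.3 kmol/h.
Outlet amounts (n = n₀ + Σ ν·ξ):
  H: 606 − 1(228.5) − 1(153.3) = 224.2
  D: 0 + 1(228.5) = 228.5
  E: 0 + 2(153.3) = 306.6

ξ₂ = 153 kmol/h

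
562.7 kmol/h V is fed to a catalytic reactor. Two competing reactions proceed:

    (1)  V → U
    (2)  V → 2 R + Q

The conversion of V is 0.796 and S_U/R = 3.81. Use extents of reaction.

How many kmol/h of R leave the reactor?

104 kmol/h

Conversion of V: V consumed = 0.796 × 562.7 = 447.9 kmol/h = 1ξ₁ + 1ξ₂.
Selectivity: 1ξ₁ / (2ξ₂) = 3.81 → ξ₁ = 7.62 ξ₂.
Substitute: (1·7.62 + 1) ξ₂ = 447.9 → ξ₂ = 51.96 kmol/h, ξ₁ = 395.9 kmol/h.
Outlet amounts (n = n₀ + Σ ν·ξ):
  V: 562.7 − 1(395.9) − 1(51.96) = 114.8
  U: 0 + 1(395.9) = 395.9
  R: 0 + 2(51.96) = 103.9
  Q: 0 + 1(51.96) = 51.96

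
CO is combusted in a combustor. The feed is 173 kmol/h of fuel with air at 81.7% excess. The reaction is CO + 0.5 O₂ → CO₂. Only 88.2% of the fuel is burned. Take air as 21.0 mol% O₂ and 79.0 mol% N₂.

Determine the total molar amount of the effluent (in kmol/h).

845 kmol/h

Stoichiometric O₂ = 0.5 × 173 = 86.5 kmol/h; O₂ fed = 86.5 × 1.817 = 157.2 kmol/h.
N₂ fed = 157.2 × 79/21 = 591.3 kmol/h.
Fuel reacted = 0.882 × 173 → ξ = 152.6 kmol/h.
Outlet (n = n₀ + ν ξ):
  CO: 173 − 1(152.6) = 20.41
  O₂: 157.2 − 0.5(152.6) = 80.88
  N₂: 591.3 (inert)
  CO₂: 0 + 1(152.6) = 152.6
Total out = 20.41 + 80.88 + 591.3 + 152.6 = 845.1 kmol/h.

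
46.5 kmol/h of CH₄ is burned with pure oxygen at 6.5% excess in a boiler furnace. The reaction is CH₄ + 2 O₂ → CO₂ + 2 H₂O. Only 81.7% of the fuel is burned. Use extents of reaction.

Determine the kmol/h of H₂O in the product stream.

76 kmol/h

Stoichiometric O₂ = 2 × 46.5 = 93 kmol/h; O₂ fed = 93 × 1.065 = 99.05 kmol/h.
Fuel reacted = 0.817 × 46.5 → ξ = 37.99 kmol/h.
Outlet (n = n₀ + ν ξ):
  CH₄: 46.5 − 1(37.99) = 8.51
  O₂: 99.05 − 2(37.99) = 23.06
  CO₂: 0 + 1(37.99) = 37.99
  H₂O: 0 + 2(37.99) = 75.98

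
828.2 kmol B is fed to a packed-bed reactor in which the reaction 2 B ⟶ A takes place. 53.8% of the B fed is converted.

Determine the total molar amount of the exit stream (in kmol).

605 kmol

B reacted = 0.538 × 828.2 = 445.6 kmol; ν_B = −2, so ξ = 445.6/2 = 222.8 kmol.
Outlet amounts (n = n₀ + ν ξ):
  B: 828.2 − 2(222.8) = 382.6
  A: 0 + 1(222.8) = 222.8
Total out = 382.6 + 222.8 = 605.4 kmol.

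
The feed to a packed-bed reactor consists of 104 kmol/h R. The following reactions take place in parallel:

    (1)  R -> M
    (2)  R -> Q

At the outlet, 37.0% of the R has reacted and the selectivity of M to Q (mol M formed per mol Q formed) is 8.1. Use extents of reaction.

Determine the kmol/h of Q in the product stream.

Conversion of R: R consumed = 0.37 × 104 = 38.48 kmol/h = 1ξ₁ + 1ξ₂.
Selectivity: 1ξ₁ / (1ξ₂) = 8.1 → ξ₁ = 8.1 ξ₂.
Substitute: (1·8.1 + 1) ξ₂ = 38.48 → ξ₂ = 4.229 kmol/h, ξ₁ = 34.25 kmol/h.
Outlet amounts (n = n₀ + Σ ν·ξ):
  R: 104 − 1(34.25) − 1(4.229) = 65.52
  M: 0 + 1(34.25) = 34.25
  Q: 0 + 1(4.229) = 4.229

4.23 kmol/h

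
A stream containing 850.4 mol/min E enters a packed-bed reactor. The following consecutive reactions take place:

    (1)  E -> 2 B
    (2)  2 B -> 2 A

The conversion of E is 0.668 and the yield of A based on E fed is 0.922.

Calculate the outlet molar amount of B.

352 mol/min

Conversion of E: E consumed = 1ξ₁ = 0.668 × 850.4 → ξ₁ = 568.1 mol/min.
Yield of A: 2ξ₂ / 850.4 = 0.922 → ξ₂ = 392 mol/min.
Outlet amounts (n = n₀ + Σ ν·ξ):
  E: 850.4 − 1(568.1) = 282.3
  B: 0 + 2(568.1) − 2(392) = 352.1
  A: 0 + 2(392) = 784.1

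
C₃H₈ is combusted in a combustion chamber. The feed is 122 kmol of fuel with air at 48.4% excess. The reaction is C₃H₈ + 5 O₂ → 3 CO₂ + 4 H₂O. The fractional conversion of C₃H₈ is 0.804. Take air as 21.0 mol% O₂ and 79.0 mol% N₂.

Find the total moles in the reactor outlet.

Stoichiometric O₂ = 5 × 122 = 610 kmol; O₂ fed = 610 × 1.484 = 905.2 kmol.
N₂ fed = 905.2 × 79/21 = 3405 kmol.
Fuel reacted = 0.804 × 122 → ξ = 98.09 kmol.
Outlet (n = n₀ + ν ξ):
  C₃H₈: 122 − 1(98.09) = 23.91
  O₂: 905.2 − 5(98.09) = 414.8
  N₂: 3405 (inert)
  CO₂: 0 + 3(98.09) = 294.3
  H₂O: 0 + 4(98.09) = 392.4
Total out = 23.91 + 414.8 + 3405 + 294.3 + 392.4 = 4531 kmol.

4530 kmol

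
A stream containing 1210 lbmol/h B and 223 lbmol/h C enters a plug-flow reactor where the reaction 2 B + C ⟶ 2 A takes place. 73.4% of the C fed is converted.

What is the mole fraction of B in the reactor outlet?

C reacted = 0.734 × 223 = 163.7 lbmol/h; ν_C = −1, so ξ = 163.7/1 = 163.7 lbmol/h.
Outlet amounts (n = n₀ + ν ξ):
  B: 1210 − 2(163.7) = 882.6
  C: 223 − 1(163.7) = 59.32
  A: 0 + 2(163.7) = 327.4
Total out = 1269 lbmol/h; y_B = 882.6 / 1269 = 0.6954.

0.695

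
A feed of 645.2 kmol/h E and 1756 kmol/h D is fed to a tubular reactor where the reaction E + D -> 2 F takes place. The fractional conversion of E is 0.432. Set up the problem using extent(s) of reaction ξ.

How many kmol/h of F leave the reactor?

557 kmol/h

E reacted = 0.432 × 645.2 = 278.7 kmol/h; ν_E = −1, so ξ = 278.7/1 = 278.7 kmol/h.
Outlet amounts (n = n₀ + ν ξ):
  E: 645.2 − 1(278.7) = 366.5
  D: 1756 − 1(278.7) = 1477
  F: 0 + 2(278.7) = 557.5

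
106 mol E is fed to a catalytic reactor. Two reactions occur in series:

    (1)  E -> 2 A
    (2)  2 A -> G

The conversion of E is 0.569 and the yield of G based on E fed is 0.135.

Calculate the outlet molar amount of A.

Conversion of E: E consumed = 1ξ₁ = 0.569 × 106 → ξ₁ = 60.31 mol.
Yield of G: 1ξ₂ / 106 = 0.135 → ξ₂ = 14.31 mol.
Outlet amounts (n = n₀ + Σ ν·ξ):
  E: 106 − 1(60.31) = 45.69
  A: 0 + 2(60.31) − 2(14.31) = 92.01
  G: 0 + 1(14.31) = 14.31

92 mol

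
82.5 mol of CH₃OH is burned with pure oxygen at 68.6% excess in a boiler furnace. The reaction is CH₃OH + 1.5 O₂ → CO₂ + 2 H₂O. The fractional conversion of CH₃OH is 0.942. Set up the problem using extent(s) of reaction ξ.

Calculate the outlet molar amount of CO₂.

77.7 mol

Stoichiometric O₂ = 1.5 × 82.5 = 123.8 mol; O₂ fed = 123.8 × 1.686 = 208.6 mol.
Fuel reacted = 0.942 × 82.5 → ξ = 77.71 mol.
Outlet (n = n₀ + ν ξ):
  CH₃OH: 82.5 − 1(77.71) = 4.785
  O₂: 208.6 − 1.5(77.71) = 92.07
  CO₂: 0 + 1(77.71) = 77.71
  H₂O: 0 + 2(77.71) = 155.4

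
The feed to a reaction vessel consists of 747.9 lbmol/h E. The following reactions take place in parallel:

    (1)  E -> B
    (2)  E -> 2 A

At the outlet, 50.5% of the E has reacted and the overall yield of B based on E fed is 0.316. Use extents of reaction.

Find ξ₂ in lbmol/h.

Yield of B: 1ξ₁ / 747.9 = 0.316 → ξ₁ = 236.3 lbmol/h.
Conversion of E: 1ξ₁ + 1ξ₂ = 0.505 × 747.9 = 377.7 → ξ₂ = 141.4 lbmol/h.
Outlet amounts (n = n₀ + Σ ν·ξ):
  E: 747.9 − 1(236.3) − 1(141.4) = 370.2
  B: 0 + 1(236.3) = 236.3
  A: 0 + 2(141.4) = 282.7

ξ₂ = 141 lbmol/h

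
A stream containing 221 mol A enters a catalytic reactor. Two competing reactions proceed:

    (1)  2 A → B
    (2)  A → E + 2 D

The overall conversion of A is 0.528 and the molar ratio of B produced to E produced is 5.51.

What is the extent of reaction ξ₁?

Conversion of A: A consumed = 0.528 × 221 = 116.7 mol = 2ξ₁ + 1ξ₂.
Selectivity: 1ξ₁ / (1ξ₂) = 5.51 → ξ₁ = 5.51 ξ₂.
Substitute: (2·5.51 + 1) ξ₂ = 116.7 → ξ₂ = 9.708 mol, ξ₁ = 53.49 mol.
Outlet amounts (n = n₀ + Σ ν·ξ):
  A: 221 − 2(53.49) − 1(9.708) = 104.3
  B: 0 + 1(53.49) = 53.49
  E: 0 + 1(9.708) = 9.708
  D: 0 + 2(9.708) = 19.42

ξ₁ = 53.5 mol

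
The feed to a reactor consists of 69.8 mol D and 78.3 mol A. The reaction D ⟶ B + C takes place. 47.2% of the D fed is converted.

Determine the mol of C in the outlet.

D reacted = 0.472 × 69.8 = 32.95 mol; ν_D = −1, so ξ = 32.95/1 = 32.95 mol.
Outlet amounts (n = n₀ + ν ξ):
  D: 69.8 − 1(32.95) = 36.85
  B: 0 + 1(32.95) = 32.95
  C: 0 + 1(32.95) = 32.95
  A: 78.3 (inert)

32.9 mol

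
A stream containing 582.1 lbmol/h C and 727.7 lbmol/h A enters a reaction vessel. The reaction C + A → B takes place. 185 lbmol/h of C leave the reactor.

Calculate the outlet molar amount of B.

For C: n = n₀ − 1ξ → 185 = 582.1 − 1ξ, giving ξ = 397.1 lbmol/h.
Outlet amounts (n = n₀ + ν ξ):
  C: 582.1 − 1(397.1) = 185
  A: 727.7 − 1(397.1) = 330.6
  B: 0 + 1(397.1) = 397.1

397 lbmol/h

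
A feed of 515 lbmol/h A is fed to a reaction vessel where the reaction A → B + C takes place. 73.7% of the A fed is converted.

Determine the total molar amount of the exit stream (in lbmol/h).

A reacted = 0.737 × 515 = 379.6 lbmol/h; ν_A = −1, so ξ = 379.6/1 = 379.6 lbmol/h.
Outlet amounts (n = n₀ + ν ξ):
  A: 515 − 1(379.6) = 135.4
  B: 0 + 1(379.6) = 379.6
  C: 0 + 1(379.6) = 379.6
Total out = 135.4 + 379.6 + 379.6 = 894.6 lbmol/h.

895 lbmol/h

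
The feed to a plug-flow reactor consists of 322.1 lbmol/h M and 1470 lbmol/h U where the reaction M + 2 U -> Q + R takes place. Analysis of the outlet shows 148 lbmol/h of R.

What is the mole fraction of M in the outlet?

For R: n = n₀ + 1ξ → 148 = 0 + 1ξ, giving ξ = 148 lbmol/h.
Outlet amounts (n = n₀ + ν ξ):
  M: 322.1 − 1(148) = 174.1
  U: 1470 − 2(148) = 1174
  Q: 0 + 1(148) = 148
  R: 0 + 1(148) = 148
Total out = 1644 lbmol/h; y_M = 174.1 / 1644 = 0.1059.

0.106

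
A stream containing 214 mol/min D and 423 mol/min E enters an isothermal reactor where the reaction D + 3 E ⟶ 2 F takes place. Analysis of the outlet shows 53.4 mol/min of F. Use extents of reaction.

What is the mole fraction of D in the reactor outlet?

For F: n = n₀ + 2ξ → 53.4 = 0 + 2ξ, giving ξ = 26.7 mol/min.
Outlet amounts (n = n₀ + ν ξ):
  D: 214 − 1(26.7) = 187.3
  E: 423 − 3(26.7) = 342.9
  F: 0 + 2(26.7) = 53.4
Total out = 583.6 mol/min; y_D = 187.3 / 583.6 = 0.3209.

0.321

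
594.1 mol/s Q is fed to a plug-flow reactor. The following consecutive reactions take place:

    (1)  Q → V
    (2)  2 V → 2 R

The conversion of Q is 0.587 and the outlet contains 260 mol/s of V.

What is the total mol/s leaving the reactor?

594 mol/s

Conversion of Q: Q consumed = 1ξ₁ = 0.587 × 594.1 → ξ₁ = 348.7 mol/s.
V balance: n_V = 0 + 1ξ₁ − 2ξ₂ = 260 → ξ₂ = (1·348.7 − 260)/2 = 44.37 mol/s.
Outlet amounts (n = n₀ + Σ ν·ξ):
  Q: 594.1 − 1(348.7) = 245.4
  V: 0 + 1(348.7) − 2(44.37) = 260
  R: 0 + 2(44.37) = 88.74
Total out = 245.4 + 260 + 88.74 = 594.1 mol/s.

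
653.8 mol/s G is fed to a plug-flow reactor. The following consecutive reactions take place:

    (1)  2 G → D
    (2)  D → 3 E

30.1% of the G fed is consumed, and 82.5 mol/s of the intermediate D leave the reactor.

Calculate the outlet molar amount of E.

Conversion of G: G consumed = 2ξ₁ = 0.301 × 653.8 → ξ₁ = 98.4 mol/s.
D balance: n_D = 0 + 1ξ₁ − 1ξ₂ = 82.5 → ξ₂ = (1·98.4 − 82.5)/1 = 15.9 mol/s.
Outlet amounts (n = n₀ + Σ ν·ξ):
  G: 653.8 − 2(98.4) = 457
  D: 0 + 1(98.4) − 1(15.9) = 82.5
  E: 0 + 3(15.9) = 47.69

47.7 mol/s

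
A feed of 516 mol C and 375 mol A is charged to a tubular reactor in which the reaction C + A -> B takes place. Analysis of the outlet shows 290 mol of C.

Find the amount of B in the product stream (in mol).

For C: n = n₀ − 1ξ → 290 = 516 − 1ξ, giving ξ = 226 mol.
Outlet amounts (n = n₀ + ν ξ):
  C: 516 − 1(226) = 290
  A: 375 − 1(226) = 149
  B: 0 + 1(226) = 226

226 mol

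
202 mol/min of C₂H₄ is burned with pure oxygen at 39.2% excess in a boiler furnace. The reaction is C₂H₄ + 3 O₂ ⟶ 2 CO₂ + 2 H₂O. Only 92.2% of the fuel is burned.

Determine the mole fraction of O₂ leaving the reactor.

Stoichiometric O₂ = 3 × 202 = 606 mol/min; O₂ fed = 606 × 1.392 = 843.6 mol/min.
Fuel reacted = 0.922 × 202 → ξ = 186.2 mol/min.
Outlet (n = n₀ + ν ξ):
  C₂H₄: 202 − 1(186.2) = 15.76
  O₂: 843.6 − 3(186.2) = 284.8
  CO₂: 0 + 2(186.2) = 372.5
  H₂O: 0 + 2(186.2) = 372.5
Total out = 1046 mol/min; y_O₂ = 284.8 / 1046 = 0.2724.

0.272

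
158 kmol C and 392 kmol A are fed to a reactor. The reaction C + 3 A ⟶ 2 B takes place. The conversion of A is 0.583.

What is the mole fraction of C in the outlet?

A reacted = 0.583 × 392 = 228.5 kmol; ν_A = −3, so ξ = 228.5/3 = 76.18 kmol.
Outlet amounts (n = n₀ + ν ξ):
  C: 158 − 1(76.18) = 81.82
  A: 392 − 3(76.18) = 163.5
  B: 0 + 2(76.18) = 152.4
Total out = 397.6 kmol; y_C = 81.82 / 397.6 = 0.2058.

0.206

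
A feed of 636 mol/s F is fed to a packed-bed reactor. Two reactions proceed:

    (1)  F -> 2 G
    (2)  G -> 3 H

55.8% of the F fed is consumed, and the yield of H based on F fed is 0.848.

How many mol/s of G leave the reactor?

530 mol/s

Conversion of F: F consumed = 1ξ₁ = 0.558 × 636 → ξ₁ = 354.9 mol/s.
Yield of H: 3ξ₂ / 636 = 0.848 → ξ₂ = 179.8 mol/s.
Outlet amounts (n = n₀ + Σ ν·ξ):
  F: 636 − 1(354.9) = 281.1
  G: 0 + 2(354.9) − 1(179.8) = 530
  H: 0 + 3(179.8) = 539.3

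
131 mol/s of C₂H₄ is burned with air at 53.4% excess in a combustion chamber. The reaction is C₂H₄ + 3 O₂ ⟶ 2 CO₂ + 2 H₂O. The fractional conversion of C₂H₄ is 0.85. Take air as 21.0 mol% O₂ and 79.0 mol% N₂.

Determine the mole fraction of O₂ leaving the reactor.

Stoichiometric O₂ = 3 × 131 = 393 mol/s; O₂ fed = 393 × 1.534 = 602.9 mol/s.
N₂ fed = 602.9 × 79/21 = 2268 mol/s.
Fuel reacted = 0.85 × 131 → ξ = 111.3 mol/s.
Outlet (n = n₀ + ν ξ):
  C₂H₄: 131 − 1(111.3) = 19.65
  O₂: 602.9 − 3(111.3) = 268.8
  N₂: 2268 (inert)
  CO₂: 0 + 2(111.3) = 222.7
  H₂O: 0 + 2(111.3) = 222.7
Total out = 3002 mol/s; y_O₂ = 268.8 / 3002 = 0.08955.

0.0896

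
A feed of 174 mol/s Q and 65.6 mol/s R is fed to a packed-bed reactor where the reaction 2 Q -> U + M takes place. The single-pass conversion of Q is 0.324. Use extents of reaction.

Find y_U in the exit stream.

0.118

Q reacted = 0.324 × 174 = 56.38 mol/s; ν_Q = −2, so ξ = 56.38/2 = 28.19 mol/s.
Outlet amounts (n = n₀ + ν ξ):
  Q: 174 − 2(28.19) = 117.6
  U: 0 + 1(28.19) = 28.19
  M: 0 + 1(28.19) = 28.19
  R: 65.6 (inert)
Total out = 239.6 mol/s; y_U = 28.19 / 239.6 = 0.1176.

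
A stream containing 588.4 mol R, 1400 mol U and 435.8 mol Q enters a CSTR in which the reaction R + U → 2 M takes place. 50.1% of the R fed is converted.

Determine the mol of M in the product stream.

590 mol

R reacted = 0.501 × 588.4 = 294.8 mol; ν_R = −1, so ξ = 294.8/1 = 294.8 mol.
Outlet amounts (n = n₀ + ν ξ):
  R: 588.4 − 1(294.8) = 293.6
  U: 1400 − 1(294.8) = 1105
  M: 0 + 2(294.8) = 589.6
  Q: 435.8 (inert)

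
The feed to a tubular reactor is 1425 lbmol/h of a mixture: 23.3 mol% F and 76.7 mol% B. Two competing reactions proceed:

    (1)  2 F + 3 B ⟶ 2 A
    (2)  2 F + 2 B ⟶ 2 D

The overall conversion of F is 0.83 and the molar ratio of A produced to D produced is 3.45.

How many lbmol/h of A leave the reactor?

214 lbmol/h

Conversion of F: F consumed = 0.83 × 332 = 275.6 lbmol/h = 2ξ₁ + 2ξ₂.
Selectivity: 2ξ₁ / (2ξ₂) = 3.45 → ξ₁ = 3.45 ξ₂.
Substitute: (2·3.45 + 2) ξ₂ = 275.6 → ξ₂ = 30.96 lbmol/h, ξ₁ = 106.8 lbmol/h.
Outlet amounts (n = n₀ + Σ ν·ξ):
  F: 332 − 2(106.8) − 2(30.96) = 56.44
  B: 1093 − 3(106.8) − 2(30.96) = 710.6
  A: 0 + 2(106.8) = 213.7
  D: 0 + 2(30.96) = 61.93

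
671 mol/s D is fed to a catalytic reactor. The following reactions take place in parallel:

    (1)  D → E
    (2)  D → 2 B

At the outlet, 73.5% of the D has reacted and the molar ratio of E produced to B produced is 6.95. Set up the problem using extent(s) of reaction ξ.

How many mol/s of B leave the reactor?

Conversion of D: D consumed = 0.735 × 671 = 493.2 mol/s = 1ξ₁ + 1ξ₂.
Selectivity: 1ξ₁ / (2ξ₂) = 6.95 → ξ₁ = 13.9 ξ₂.
Substitute: (1·13.9 + 1) ξ₂ = 493.2 → ξ₂ = 33.1 mol/s, ξ₁ = 460.1 mol/s.
Outlet amounts (n = n₀ + Σ ν·ξ):
  D: 671 − 1(460.1) − 1(33.1) = 177.8
  E: 0 + 1(460.1) = 460.1
  B: 0 + 2(33.1) = 66.2

66.2 mol/s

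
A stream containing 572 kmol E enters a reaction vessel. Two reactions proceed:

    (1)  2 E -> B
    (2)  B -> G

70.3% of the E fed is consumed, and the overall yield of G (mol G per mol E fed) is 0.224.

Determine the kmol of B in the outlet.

72.9 kmol

Conversion of E: E consumed = 2ξ₁ = 0.703 × 572 → ξ₁ = 201.1 kmol.
Yield of G: 1ξ₂ / 572 = 0.224 → ξ₂ = 128.1 kmol.
Outlet amounts (n = n₀ + Σ ν·ξ):
  E: 572 − 2(201.1) = 169.9
  B: 0 + 1(201.1) − 1(128.1) = 72.93
  G: 0 + 1(128.1) = 128.1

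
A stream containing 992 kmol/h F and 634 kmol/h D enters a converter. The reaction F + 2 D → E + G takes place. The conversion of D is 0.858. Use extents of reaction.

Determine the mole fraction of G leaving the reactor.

0.201

D reacted = 0.858 × 634 = 544 kmol/h; ν_D = −2, so ξ = 544/2 = 272 kmol/h.
Outlet amounts (n = n₀ + ν ξ):
  F: 992 − 1(272) = 720
  D: 634 − 2(272) = 90.03
  E: 0 + 1(272) = 272
  G: 0 + 1(272) = 272
Total out = 1354 kmol/h; y_G = 272 / 1354 = 0.2009.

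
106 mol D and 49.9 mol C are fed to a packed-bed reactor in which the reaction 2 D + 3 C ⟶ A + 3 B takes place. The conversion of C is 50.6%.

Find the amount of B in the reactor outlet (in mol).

25.2 mol

C reacted = 0.506 × 49.9 = 25.25 mol; ν_C = −3, so ξ = 25.25/3 = 8.416 mol.
Outlet amounts (n = n₀ + ν ξ):
  D: 106 − 2(8.416) = 89.17
  C: 49.9 − 3(8.416) = 24.65
  A: 0 + 1(8.416) = 8.416
  B: 0 + 3(8.416) = 25.25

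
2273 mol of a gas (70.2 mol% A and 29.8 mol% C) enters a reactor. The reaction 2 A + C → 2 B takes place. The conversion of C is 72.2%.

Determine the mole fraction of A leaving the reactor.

C reacted = 0.722 × 677.4 = 489 mol; ν_C = −1, so ξ = 489/1 = 489 mol.
Outlet amounts (n = n₀ + ν ξ):
  A: 1596 − 2(489) = 617.5
  C: 677.4 − 1(489) = 188.3
  B: 0 + 2(489) = 978.1
Total out = 1784 mol; y_A = 617.5 / 1784 = 0.3462.

0.346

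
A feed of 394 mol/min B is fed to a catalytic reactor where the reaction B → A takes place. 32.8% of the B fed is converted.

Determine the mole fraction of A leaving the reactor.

0.328

B reacted = 0.328 × 394 = 129.2 mol/min; ν_B = −1, so ξ = 129.2/1 = 129.2 mol/min.
Outlet amounts (n = n₀ + ν ξ):
  B: 394 − 1(129.2) = 264.8
  A: 0 + 1(129.2) = 129.2
Total out = 394 mol/min; y_A = 129.2 / 394 = 0.328.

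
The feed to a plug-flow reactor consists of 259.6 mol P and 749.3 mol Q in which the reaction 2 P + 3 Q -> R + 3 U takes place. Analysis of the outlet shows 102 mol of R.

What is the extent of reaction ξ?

For R: n = n₀ + 1ξ → 102 = 0 + 1ξ, giving ξ = 102 mol.
Outlet amounts (n = n₀ + ν ξ):
  P: 259.6 − 2(102) = 55.6
  Q: 749.3 − 3(102) = 443.3
  R: 0 + 1(102) = 102
  U: 0 + 3(102) = 306

ξ = 102 mol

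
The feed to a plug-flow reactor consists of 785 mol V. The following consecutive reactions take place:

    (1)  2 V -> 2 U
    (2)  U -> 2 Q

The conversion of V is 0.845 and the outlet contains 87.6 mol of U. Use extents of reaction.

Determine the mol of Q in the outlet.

1150 mol

Conversion of V: V consumed = 2ξ₁ = 0.845 × 785 → ξ₁ = 331.7 mol.
U balance: n_U = 0 + 2ξ₁ − 1ξ₂ = 87.6 → ξ₂ = (2·331.7 − 87.6)/1 = 575.7 mol.
Outlet amounts (n = n₀ + Σ ν·ξ):
  V: 785 − 2(331.7) = 121.7
  U: 0 + 2(331.7) − 1(575.7) = 87.6
  Q: 0 + 2(575.7) = 1151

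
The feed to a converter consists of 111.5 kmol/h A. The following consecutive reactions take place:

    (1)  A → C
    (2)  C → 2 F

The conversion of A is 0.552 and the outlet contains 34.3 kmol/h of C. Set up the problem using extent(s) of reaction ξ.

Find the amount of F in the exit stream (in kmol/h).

54.5 kmol/h

Conversion of A: A consumed = 1ξ₁ = 0.552 × 111.5 → ξ₁ = 61.55 kmol/h.
C balance: n_C = 0 + 1ξ₁ − 1ξ₂ = 34.3 → ξ₂ = (1·61.55 − 34.3)/1 = 27.25 kmol/h.
Outlet amounts (n = n₀ + Σ ν·ξ):
  A: 111.5 − 1(61.55) = 49.95
  C: 0 + 1(61.55) − 1(27.25) = 34.3
  F: 0 + 2(27.25) = 54.5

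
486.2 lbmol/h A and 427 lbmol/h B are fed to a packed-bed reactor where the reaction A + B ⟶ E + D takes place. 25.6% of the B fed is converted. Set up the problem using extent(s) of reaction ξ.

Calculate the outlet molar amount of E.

109 lbmol/h

B reacted = 0.256 × 427 = 109.3 lbmol/h; ν_B = −1, so ξ = 109.3/1 = 109.3 lbmol/h.
Outlet amounts (n = n₀ + ν ξ):
  A: 486.2 − 1(109.3) = 376.9
  B: 427 − 1(109.3) = 317.7
  E: 0 + 1(109.3) = 109.3
  D: 0 + 1(109.3) = 109.3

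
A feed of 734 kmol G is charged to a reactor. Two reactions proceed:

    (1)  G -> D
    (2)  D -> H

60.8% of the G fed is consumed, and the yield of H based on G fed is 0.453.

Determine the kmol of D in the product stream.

Conversion of G: G consumed = 1ξ₁ = 0.608 × 734 → ξ₁ = 446.3 kmol.
Yield of H: 1ξ₂ / 734 = 0.453 → ξ₂ = 332.5 kmol.
Outlet amounts (n = n₀ + Σ ν·ξ):
  G: 734 − 1(446.3) = 287.7
  D: 0 + 1(446.3) − 1(332.5) = 113.8
  H: 0 + 1(332.5) = 332.5

114 kmol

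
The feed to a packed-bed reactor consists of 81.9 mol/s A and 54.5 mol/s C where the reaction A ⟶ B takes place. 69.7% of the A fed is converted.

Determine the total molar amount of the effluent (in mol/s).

136 mol/s

A reacted = 0.697 × 81.9 = 57.08 mol/s; ν_A = −1, so ξ = 57.08/1 = 57.08 mol/s.
Outlet amounts (n = n₀ + ν ξ):
  A: 81.9 − 1(57.08) = 24.82
  B: 0 + 1(57.08) = 57.08
  C: 54.5 (inert)
Total out = 24.82 + 57.08 + 54.5 = 136.4 mol/s.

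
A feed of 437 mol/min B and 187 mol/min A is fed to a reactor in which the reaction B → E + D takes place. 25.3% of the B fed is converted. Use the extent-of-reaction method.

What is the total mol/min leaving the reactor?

735 mol/min

B reacted = 0.253 × 437 = 110.6 mol/min; ν_B = −1, so ξ = 110.6/1 = 110.6 mol/min.
Outlet amounts (n = n₀ + ν ξ):
  B: 437 − 1(110.6) = 326.4
  E: 0 + 1(110.6) = 110.6
  D: 0 + 1(110.6) = 110.6
  A: 187 (inert)
Total out = 326.4 + 110.6 + 110.6 + 187 = 734.6 mol/min.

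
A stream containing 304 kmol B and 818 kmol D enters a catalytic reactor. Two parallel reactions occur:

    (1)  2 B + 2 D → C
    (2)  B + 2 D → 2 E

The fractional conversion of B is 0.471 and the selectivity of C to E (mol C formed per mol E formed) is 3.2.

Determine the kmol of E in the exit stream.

Conversion of B: B consumed = 0.471 × 304 = 143.2 kmol = 2ξ₁ + 1ξ₂.
Selectivity: 1ξ₁ / (2ξ₂) = 3.2 → ξ₁ = 6.4 ξ₂.
Substitute: (2·6.4 + 1) ξ₂ = 143.2 → ξ₂ = 10.38 kmol, ξ₁ = 66.4 kmol.
Outlet amounts (n = n₀ + Σ ν·ξ):
  B: 304 − 2(66.4) − 1(10.38) = 160.8
  D: 818 − 2(66.4) − 2(10.38) = 664.4
  C: 0 + 1(66.4) = 66.4
  E: 0 + 2(10.38) = 20.75

20.8 kmol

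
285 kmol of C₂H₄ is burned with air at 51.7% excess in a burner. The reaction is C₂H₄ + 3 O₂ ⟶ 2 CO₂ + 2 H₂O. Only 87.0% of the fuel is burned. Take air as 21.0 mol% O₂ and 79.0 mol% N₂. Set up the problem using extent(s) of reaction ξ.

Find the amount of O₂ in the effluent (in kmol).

553 kmol

Stoichiometric O₂ = 3 × 285 = 855 kmol; O₂ fed = 855 × 1.517 = 1297 kmol.
N₂ fed = 1297 × 79/21 = 4879 kmol.
Fuel reacted = 0.87 × 285 → ξ = 247.9 kmol.
Outlet (n = n₀ + ν ξ):
  C₂H₄: 285 − 1(247.9) = 37.05
  O₂: 1297 − 3(247.9) = 553.2
  N₂: 4879 (inert)
  CO₂: 0 + 2(247.9) = 495.9
  H₂O: 0 + 2(247.9) = 495.9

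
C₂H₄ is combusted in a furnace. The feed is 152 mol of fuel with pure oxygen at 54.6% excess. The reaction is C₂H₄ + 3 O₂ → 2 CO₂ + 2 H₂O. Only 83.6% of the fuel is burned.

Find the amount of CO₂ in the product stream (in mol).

254 mol

Stoichiometric O₂ = 3 × 152 = 456 mol; O₂ fed = 456 × 1.546 = 705 mol.
Fuel reacted = 0.836 × 152 → ξ = 127.1 mol.
Outlet (n = n₀ + ν ξ):
  C₂H₄: 152 − 1(127.1) = 24.93
  O₂: 705 − 3(127.1) = 323.8
  CO₂: 0 + 2(127.1) = 254.1
  H₂O: 0 + 2(127.1) = 254.1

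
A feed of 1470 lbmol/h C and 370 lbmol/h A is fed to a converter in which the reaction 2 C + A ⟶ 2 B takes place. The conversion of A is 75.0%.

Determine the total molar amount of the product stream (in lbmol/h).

1560 lbmol/h

A reacted = 0.75 × 370 = 277.5 lbmol/h; ν_A = −1, so ξ = 277.5/1 = 277.5 lbmol/h.
Outlet amounts (n = n₀ + ν ξ):
  C: 1470 − 2(277.5) = 915
  A: 370 − 1(277.5) = 92.5
  B: 0 + 2(277.5) = 555
Total out = 915 + 92.5 + 555 = 1562 lbmol/h.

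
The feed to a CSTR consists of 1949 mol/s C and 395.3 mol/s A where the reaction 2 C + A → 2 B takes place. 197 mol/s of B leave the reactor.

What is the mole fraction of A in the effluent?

For B: n = n₀ + 2ξ → 197 = 0 + 2ξ, giving ξ = 98.5 mol/s.
Outlet amounts (n = n₀ + ν ξ):
  C: 1949 − 2(98.5) = 1752
  A: 395.3 − 1(98.5) = 296.8
  B: 0 + 2(98.5) = 197
Total out = 2246 mol/s; y_A = 296.8 / 2246 = 0.1322.

0.132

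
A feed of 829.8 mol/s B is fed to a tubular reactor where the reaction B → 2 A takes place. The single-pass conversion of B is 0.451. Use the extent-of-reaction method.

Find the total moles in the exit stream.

1200 mol/s

B reacted = 0.451 × 829.8 = 374.2 mol/s; ν_B = −1, so ξ = 374.2/1 = 374.2 mol/s.
Outlet amounts (n = n₀ + ν ξ):
  B: 829.8 − 1(374.2) = 455.6
  A: 0 + 2(374.2) = 748.5
Total out = 455.6 + 748.5 = 1204 mol/s.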